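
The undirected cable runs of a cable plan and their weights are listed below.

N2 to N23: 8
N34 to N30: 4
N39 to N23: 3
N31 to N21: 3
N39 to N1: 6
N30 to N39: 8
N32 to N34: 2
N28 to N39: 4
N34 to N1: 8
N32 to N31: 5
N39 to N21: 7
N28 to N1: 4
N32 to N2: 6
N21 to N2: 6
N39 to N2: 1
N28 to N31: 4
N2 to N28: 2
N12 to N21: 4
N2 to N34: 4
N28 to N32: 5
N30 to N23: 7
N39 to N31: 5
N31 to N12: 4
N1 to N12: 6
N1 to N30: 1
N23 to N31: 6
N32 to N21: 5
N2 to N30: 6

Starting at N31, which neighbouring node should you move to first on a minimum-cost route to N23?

N23

Enumerating some paths:
N31–N23: 6 = 6
N31–N39–N23: 5+3 = 8
N31–N28–N2–N39–N23: 4+2+1+3 = 10
The minimum is 6 via N31–N23.
So from N31 the first move is to N23.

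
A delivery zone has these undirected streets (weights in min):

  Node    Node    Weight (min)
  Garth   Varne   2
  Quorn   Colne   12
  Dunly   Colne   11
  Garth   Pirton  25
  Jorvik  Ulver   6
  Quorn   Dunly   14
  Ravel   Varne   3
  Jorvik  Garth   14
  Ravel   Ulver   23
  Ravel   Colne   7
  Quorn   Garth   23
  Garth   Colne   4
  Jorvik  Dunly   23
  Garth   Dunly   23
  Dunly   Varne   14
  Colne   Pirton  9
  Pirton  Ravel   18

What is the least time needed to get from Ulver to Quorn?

36 min

Shortest distances from Ulver:
Ulver: 0
Jorvik: 6  (via Ulver)
Garth: 20  (via Jorvik)
Varne: 22  (via Garth)
Ravel: 23  (via Ulver)
Colne: 24  (via Garth)
Dunly: 29  (via Jorvik)
Pirton: 33  (via Colne)
Quorn: 36  (via Colne)
Shortest route: Ulver–Jorvik–Garth–Colne–Quorn = 36 min.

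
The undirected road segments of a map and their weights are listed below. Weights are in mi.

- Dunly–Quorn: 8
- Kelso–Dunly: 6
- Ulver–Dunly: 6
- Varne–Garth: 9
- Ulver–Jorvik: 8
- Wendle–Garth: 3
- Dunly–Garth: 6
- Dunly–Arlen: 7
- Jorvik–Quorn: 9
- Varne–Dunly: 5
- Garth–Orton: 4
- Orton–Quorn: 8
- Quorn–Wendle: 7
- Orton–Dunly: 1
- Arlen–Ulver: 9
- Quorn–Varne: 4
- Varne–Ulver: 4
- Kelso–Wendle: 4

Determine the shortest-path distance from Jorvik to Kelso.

20 mi

Compare a few routes:
Jorvik–Ulver–Varne–Dunly–Kelso: 8+4+5+6 = 23
Jorvik–Ulver–Dunly–Kelso: 8+6+6 = 20
Jorvik–Quorn–Dunly–Kelso: 9+8+6 = 23
Cheapest is Jorvik–Ulver–Dunly–Kelso at 20 mi.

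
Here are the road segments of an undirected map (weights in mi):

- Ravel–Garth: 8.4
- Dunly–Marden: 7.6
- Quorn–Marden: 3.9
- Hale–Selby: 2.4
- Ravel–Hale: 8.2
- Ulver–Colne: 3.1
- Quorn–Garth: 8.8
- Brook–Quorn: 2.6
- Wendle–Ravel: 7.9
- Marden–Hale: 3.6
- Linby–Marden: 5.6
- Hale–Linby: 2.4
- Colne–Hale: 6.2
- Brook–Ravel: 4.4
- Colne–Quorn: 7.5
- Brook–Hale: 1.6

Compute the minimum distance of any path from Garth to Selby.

15.4 mi

Compare a few routes:
Garth - Quorn - Marden - Hale - Selby: 8.8+3.9+3.6+2.4 = 18.7
Garth - Quorn - Brook - Hale - Selby: 8.8+2.6+1.6+2.4 = 15.4
Garth - Ravel - Brook - Hale - Selby: 8.4+4.4+1.6+2.4 = 16.8
Cheapest is Garth - Quorn - Brook - Hale - Selby at 15.4 mi.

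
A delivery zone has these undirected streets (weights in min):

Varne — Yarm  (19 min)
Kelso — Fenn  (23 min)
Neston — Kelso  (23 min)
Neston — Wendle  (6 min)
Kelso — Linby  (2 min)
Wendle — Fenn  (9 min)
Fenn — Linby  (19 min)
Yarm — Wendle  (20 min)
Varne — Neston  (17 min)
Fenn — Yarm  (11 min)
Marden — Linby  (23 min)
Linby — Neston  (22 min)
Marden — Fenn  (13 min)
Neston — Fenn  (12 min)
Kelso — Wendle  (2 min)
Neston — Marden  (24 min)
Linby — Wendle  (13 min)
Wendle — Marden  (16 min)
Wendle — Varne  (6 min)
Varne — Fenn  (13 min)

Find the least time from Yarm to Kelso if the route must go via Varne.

27 min

Best Yarm to Varne: Yarm → Varne costing 19
Shortest Varne→Kelso: Varne → Wendle → Kelso = 8
Total via Varne: 19 + 8 = 27 min.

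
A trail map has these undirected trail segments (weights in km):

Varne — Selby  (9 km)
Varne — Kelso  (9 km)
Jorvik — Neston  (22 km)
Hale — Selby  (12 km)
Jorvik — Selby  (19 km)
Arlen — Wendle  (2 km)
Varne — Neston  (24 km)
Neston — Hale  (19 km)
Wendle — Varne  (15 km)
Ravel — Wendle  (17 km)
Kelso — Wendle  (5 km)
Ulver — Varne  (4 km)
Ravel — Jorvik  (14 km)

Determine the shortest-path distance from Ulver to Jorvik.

32 km

Compare a few routes:
Ulver–Varne–Neston–Jorvik: 4+24+22 = 50
Ulver–Varne–Wendle–Ravel–Jorvik: 4+15+17+14 = 50
Ulver–Varne–Kelso–Wendle–Ravel–Jorvik: 4+9+5+17+14 = 49
Ulver–Varne–Selby–Jorvik: 4+9+19 = 32
The minimum is 32 km via Ulver–Varne–Selby–Jorvik.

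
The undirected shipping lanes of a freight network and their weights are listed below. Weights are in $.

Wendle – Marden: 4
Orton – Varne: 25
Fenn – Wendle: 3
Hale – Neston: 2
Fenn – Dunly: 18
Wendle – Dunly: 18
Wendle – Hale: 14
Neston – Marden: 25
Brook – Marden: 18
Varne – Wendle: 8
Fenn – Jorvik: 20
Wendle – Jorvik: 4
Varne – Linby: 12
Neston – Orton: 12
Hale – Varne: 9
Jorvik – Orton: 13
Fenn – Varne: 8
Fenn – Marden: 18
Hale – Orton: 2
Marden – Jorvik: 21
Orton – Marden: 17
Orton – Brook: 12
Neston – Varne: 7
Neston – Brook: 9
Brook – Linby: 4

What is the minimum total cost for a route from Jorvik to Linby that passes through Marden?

$30

Shortest Jorvik→Marden: Jorvik → Wendle → Marden = 8
Shortest Marden→Linby: Marden → Brook → Linby = 22
Total via Marden: 8 + 22 = $30.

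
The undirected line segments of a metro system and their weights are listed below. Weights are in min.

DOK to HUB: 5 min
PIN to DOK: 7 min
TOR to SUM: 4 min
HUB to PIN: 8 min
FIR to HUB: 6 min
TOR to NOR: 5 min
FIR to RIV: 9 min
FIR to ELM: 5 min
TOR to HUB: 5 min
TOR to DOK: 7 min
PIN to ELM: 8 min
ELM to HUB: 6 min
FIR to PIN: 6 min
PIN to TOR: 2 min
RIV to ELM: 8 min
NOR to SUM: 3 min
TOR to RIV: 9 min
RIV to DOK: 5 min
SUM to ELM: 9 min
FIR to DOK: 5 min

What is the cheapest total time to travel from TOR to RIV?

9 min

Shortest distances from TOR:
TOR: 0
PIN: 2  (via TOR)
SUM: 4  (via TOR)
NOR: 5  (via TOR)
HUB: 5  (via TOR)
DOK: 7  (via TOR)
FIR: 8  (via PIN)
RIV: 9  (via TOR)
Shortest route: TOR → RIV = 9 min.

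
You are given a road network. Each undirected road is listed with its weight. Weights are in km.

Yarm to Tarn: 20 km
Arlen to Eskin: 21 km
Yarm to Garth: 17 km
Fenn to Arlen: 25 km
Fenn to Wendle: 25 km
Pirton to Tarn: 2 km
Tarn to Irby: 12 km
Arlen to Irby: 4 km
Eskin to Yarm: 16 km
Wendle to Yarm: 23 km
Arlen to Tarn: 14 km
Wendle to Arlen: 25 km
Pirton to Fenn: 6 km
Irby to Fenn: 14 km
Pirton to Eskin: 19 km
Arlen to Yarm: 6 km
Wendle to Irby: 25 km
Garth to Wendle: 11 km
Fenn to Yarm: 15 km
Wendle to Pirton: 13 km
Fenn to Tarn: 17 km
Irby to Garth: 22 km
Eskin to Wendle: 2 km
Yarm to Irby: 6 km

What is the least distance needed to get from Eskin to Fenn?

21 km

Compare a few routes:
Eskin–Wendle–Pirton–Fenn: 2+13+6 = 21
Eskin–Pirton–Fenn: 19+6 = 25
Eskin–Wendle–Fenn: 2+25 = 27
The minimum is 21 km via Eskin–Wendle–Pirton–Fenn.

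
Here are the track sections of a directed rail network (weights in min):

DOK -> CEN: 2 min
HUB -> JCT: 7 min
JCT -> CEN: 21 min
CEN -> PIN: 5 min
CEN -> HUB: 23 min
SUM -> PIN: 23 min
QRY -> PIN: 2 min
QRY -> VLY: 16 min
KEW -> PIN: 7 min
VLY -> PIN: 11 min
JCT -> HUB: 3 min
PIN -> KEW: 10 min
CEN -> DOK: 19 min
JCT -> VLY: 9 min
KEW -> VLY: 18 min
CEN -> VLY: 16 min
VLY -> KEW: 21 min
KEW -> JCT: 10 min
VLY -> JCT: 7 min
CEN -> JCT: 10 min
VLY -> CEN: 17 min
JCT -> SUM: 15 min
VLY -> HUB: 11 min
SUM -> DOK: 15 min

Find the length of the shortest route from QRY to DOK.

Enumerating some paths:
QRY - VLY - JCT - CEN - DOK: 16+7+21+19 = 63
QRY - VLY - CEN - DOK: 16+17+19 = 52
QRY - VLY - JCT - SUM - DOK: 16+7+15+15 = 53
QRY - PIN - KEW - JCT - CEN - DOK: 2+10+10+21+19 = 62
Cheapest is QRY - VLY - CEN - DOK at 52 min.

52 min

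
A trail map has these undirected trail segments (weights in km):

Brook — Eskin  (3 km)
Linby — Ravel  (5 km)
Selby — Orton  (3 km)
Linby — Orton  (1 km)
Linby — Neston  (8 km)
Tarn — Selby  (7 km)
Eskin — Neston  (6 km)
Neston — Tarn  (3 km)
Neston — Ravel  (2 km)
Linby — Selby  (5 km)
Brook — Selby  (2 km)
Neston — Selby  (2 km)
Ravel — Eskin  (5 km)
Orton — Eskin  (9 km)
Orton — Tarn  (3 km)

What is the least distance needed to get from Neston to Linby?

Enumerating some paths:
Neston - Selby - Orton - Linby: 2+3+1 = 6
Neston - Selby - Linby: 2+5 = 7
Neston - Ravel - Linby: 2+5 = 7
The minimum is 6 km via Neston - Selby - Orton - Linby.

6 km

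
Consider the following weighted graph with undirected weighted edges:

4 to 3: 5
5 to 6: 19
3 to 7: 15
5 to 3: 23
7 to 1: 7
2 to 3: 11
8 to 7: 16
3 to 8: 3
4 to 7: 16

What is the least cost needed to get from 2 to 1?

Candidate routes:
2 - 3 - 7 - 1: 11+15+7 = 33
2 - 3 - 8 - 7 - 1: 11+3+16+7 = 37
Cheapest is 2 - 3 - 7 - 1 at 33.

33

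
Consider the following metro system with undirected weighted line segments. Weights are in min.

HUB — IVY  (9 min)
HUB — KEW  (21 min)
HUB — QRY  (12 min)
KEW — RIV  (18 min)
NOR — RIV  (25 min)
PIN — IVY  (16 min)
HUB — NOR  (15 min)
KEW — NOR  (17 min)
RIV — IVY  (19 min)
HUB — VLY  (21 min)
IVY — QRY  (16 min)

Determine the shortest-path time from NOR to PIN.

40 min

Shortest distances from NOR:
NOR: 0
HUB: 15  (via NOR)
KEW: 17  (via NOR)
IVY: 24  (via HUB)
RIV: 25  (via NOR)
QRY: 27  (via HUB)
VLY: 36  (via HUB)
PIN: 40  (via IVY)
Shortest route: NOR → HUB → IVY → PIN = 40 min.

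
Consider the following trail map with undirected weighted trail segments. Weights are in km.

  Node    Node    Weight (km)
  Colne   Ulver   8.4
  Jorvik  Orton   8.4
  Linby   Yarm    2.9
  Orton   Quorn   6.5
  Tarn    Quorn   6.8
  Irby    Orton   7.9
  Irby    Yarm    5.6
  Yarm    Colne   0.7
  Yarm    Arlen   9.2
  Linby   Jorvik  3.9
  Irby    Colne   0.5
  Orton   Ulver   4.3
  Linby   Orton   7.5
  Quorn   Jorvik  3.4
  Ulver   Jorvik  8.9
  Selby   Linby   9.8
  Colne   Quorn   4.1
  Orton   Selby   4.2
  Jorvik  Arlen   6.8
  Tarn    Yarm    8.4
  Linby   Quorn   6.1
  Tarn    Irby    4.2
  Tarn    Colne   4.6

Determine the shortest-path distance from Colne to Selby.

Running Dijkstra from Colne:
Colne: 0
Irby: 0.5  (via Colne)
Yarm: 0.7  (via Colne)
Linby: 3.6  (via Yarm)
Quorn: 4.1  (via Colne)
Tarn: 4.6  (via Colne)
Jorvik: 7.5  (via Linby)
Orton: 8.4  (via Irby)
Ulver: 8.4  (via Colne)
Arlen: 9.9  (via Yarm)
Selby: 12.6  (via Orton)
Shortest route: Colne → Irby → Orton → Selby = 12.6 km.

12.6 km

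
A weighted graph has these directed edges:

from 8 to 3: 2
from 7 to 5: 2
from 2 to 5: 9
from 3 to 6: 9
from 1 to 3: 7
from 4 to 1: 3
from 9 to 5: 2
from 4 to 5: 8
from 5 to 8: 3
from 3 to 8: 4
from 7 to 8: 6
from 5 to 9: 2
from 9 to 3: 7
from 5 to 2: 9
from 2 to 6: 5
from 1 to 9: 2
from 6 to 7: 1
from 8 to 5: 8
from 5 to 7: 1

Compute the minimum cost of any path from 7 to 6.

16

Enumerating some paths:
7 → 5 → 9 → 3 → 6: 2+2+7+9 = 20
7 → 8 → 3 → 6: 6+2+9 = 17
7 → 8 → 5 → 2 → 6: 6+8+9+5 = 28
7 → 5 → 8 → 3 → 6: 2+3+2+9 = 16
The minimum is 16 via 7 → 5 → 8 → 3 → 6.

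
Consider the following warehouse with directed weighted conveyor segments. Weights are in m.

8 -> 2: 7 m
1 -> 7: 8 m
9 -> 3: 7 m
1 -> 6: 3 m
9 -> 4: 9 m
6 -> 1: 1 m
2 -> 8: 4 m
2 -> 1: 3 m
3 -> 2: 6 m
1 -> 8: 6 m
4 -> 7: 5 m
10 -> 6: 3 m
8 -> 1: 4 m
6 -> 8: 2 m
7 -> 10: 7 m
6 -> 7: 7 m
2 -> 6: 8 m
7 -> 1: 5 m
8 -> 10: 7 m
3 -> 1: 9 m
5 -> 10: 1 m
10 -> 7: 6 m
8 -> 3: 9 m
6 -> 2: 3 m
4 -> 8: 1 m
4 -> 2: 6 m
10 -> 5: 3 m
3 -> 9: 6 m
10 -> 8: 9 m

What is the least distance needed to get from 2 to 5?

14 m

Shortest distances from 2:
2: 0
1: 3  (via 2)
8: 4  (via 2)
6: 6  (via 1)
7: 11  (via 1)
10: 11  (via 8)
3: 13  (via 8)
5: 14  (via 10)
Shortest route: 2–8–10–5 = 14 m.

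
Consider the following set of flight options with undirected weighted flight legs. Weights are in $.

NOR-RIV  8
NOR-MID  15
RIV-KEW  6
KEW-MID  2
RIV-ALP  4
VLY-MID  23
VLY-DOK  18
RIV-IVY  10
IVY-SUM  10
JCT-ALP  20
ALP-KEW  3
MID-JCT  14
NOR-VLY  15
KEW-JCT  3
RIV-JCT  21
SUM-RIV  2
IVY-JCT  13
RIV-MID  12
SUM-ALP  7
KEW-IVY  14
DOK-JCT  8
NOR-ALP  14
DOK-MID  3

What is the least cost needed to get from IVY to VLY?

$33

Settle nodes by increasing distance from IVY:
IVY: 0
SUM: 10  (via IVY)
RIV: 10  (via IVY)
JCT: 13  (via IVY)
KEW: 14  (via IVY)
ALP: 14  (via RIV)
MID: 16  (via KEW)
NOR: 18  (via RIV)
DOK: 19  (via MID)
VLY: 33  (via NOR)
Shortest route: IVY → RIV → NOR → VLY = $33.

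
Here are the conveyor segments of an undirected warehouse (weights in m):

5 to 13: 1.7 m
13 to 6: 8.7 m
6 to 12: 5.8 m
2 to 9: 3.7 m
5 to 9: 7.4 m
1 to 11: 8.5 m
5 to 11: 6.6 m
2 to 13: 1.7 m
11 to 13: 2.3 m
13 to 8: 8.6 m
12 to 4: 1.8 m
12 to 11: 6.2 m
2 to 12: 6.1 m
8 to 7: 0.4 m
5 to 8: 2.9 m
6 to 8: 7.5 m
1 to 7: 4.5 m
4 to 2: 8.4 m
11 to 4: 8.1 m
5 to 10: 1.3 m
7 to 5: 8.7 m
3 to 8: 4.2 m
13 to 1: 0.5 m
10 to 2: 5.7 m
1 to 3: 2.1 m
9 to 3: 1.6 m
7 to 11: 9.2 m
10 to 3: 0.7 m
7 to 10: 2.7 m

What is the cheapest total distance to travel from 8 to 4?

Shortest distances from 8:
8: 0
7: 0.4  (via 8)
5: 2.9  (via 8)
10: 3.1  (via 7)
3: 3.8  (via 10)
13: 4.6  (via 5)
1: 4.9  (via 7)
9: 5.4  (via 3)
2: 6.3  (via 13)
11: 6.9  (via 13)
6: 7.5  (via 8)
12: 12.4  (via 2)
4: 14.2  (via 12)
Shortest route: 8 → 5 → 13 → 2 → 12 → 4 = 14.2 m.

14.2 m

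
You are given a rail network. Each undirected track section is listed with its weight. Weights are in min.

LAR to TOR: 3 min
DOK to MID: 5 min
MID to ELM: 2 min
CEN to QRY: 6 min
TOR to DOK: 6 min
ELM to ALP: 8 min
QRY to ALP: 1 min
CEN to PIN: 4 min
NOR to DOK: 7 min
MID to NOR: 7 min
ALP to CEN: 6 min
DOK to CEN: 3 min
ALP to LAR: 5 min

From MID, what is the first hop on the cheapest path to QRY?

Candidate routes:
MID–ELM–ALP–QRY: 2+8+1 = 11
MID–DOK–CEN–QRY: 5+3+6 = 14
MID–DOK–CEN–ALP–QRY: 5+3+6+1 = 15
Cheapest is MID–ELM–ALP–QRY at 11 min.
So from MID the first move is to ELM.

ELM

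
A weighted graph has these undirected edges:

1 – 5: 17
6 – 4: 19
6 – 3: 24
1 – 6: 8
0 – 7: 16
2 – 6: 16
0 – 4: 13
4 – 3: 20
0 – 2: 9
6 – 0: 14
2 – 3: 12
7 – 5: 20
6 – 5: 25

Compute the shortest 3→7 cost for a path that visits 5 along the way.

Shortest 3→5: 3 → 6 → 5 = 49
Shortest 5→7: 5 → 7 = 20
Total via 5: 49 + 20 = 69.

69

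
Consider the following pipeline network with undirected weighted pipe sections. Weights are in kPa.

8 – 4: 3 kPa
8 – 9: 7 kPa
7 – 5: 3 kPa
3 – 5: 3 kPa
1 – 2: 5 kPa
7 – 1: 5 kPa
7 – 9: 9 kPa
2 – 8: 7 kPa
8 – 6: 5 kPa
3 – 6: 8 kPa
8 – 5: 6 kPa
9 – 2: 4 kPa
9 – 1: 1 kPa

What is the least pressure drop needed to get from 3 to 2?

16 kPa

Enumerating some paths:
3 - 6 - 8 - 2: 8+5+7 = 20
3 - 5 - 8 - 2: 3+6+7 = 16
3 - 5 - 8 - 9 - 2: 3+6+7+4 = 20
3 - 5 - 7 - 9 - 2: 3+3+9+4 = 19
Cheapest is 3 - 5 - 8 - 2 at 16 kPa.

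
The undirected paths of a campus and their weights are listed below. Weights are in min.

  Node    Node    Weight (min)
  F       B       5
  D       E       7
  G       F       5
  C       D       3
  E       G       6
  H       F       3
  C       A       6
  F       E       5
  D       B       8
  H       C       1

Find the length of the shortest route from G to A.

15 min

Compare a few routes:
G → E → F → H → C → A: 6+5+3+1+6 = 21
G → F → H → C → A: 5+3+1+6 = 15
The minimum is 15 min via G → F → H → C → A.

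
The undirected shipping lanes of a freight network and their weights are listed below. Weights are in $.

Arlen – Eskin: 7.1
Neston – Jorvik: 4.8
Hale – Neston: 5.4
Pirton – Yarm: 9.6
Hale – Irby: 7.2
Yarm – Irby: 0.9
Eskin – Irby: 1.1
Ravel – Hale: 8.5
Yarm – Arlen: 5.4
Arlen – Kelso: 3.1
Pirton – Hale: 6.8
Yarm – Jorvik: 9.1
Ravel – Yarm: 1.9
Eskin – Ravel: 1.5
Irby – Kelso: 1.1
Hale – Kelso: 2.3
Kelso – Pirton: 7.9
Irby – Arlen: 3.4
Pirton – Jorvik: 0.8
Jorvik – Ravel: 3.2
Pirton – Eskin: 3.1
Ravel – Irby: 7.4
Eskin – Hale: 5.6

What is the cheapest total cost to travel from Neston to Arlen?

$10.8

Shortest distances from Neston:
Neston: 0
Jorvik: 4.8  (via Neston)
Hale: 5.4  (via Neston)
Pirton: 5.6  (via Jorvik)
Kelso: 7.7  (via Hale)
Ravel: 8  (via Jorvik)
Eskin: 8.7  (via Pirton)
Irby: 8.8  (via Kelso)
Yarm: 9.7  (via Irby)
Arlen: 10.8  (via Kelso)
Shortest route: Neston → Hale → Kelso → Arlen = $10.8.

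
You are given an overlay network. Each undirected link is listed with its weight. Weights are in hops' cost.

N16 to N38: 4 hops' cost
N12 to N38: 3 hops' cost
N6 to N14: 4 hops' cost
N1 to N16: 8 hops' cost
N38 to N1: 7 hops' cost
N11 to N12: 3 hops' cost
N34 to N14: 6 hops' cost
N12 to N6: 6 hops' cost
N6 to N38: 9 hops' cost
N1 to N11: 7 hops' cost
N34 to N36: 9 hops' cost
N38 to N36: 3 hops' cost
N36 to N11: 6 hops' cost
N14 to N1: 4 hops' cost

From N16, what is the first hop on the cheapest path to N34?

N38

Compare a few routes:
N16–N1–N14–N34: 8+4+6 = 18
N16–N38–N36–N34: 4+3+9 = 16
The minimum is 16 hops' cost via N16–N38–N36–N34.
So from N16 the first move is to N38.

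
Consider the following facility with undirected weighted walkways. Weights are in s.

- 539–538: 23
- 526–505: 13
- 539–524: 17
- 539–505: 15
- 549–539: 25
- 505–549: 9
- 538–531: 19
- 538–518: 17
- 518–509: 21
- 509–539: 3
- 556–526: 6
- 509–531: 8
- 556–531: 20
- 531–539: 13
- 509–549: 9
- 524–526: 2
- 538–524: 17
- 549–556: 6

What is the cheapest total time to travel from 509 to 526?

Settle nodes by increasing distance from 509:
509: 0
539: 3  (via 509)
531: 8  (via 509)
549: 9  (via 509)
556: 15  (via 549)
505: 18  (via 539)
524: 20  (via 539)
526: 21  (via 556)
Shortest route: 509 → 549 → 556 → 526 = 21 s.

21 s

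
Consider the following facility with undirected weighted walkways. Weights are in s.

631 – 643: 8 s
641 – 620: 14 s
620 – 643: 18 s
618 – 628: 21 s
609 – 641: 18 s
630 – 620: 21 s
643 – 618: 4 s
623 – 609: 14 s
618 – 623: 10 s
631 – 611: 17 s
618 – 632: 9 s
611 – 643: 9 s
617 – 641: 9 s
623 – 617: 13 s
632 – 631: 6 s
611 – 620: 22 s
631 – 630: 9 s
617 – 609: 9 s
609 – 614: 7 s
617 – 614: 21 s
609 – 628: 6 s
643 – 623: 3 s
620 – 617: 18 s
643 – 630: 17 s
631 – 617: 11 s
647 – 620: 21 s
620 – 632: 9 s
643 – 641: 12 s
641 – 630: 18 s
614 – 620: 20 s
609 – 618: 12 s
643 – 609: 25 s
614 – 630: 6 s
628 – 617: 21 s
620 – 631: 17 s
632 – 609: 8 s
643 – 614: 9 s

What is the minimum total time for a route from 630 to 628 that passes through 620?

Shortest 630→620: 630 → 620 = 21
Best 620 to 628: 620 → 632 → 609 → 628 costing 23
Total via 620: 21 + 23 = 44 s.

44 s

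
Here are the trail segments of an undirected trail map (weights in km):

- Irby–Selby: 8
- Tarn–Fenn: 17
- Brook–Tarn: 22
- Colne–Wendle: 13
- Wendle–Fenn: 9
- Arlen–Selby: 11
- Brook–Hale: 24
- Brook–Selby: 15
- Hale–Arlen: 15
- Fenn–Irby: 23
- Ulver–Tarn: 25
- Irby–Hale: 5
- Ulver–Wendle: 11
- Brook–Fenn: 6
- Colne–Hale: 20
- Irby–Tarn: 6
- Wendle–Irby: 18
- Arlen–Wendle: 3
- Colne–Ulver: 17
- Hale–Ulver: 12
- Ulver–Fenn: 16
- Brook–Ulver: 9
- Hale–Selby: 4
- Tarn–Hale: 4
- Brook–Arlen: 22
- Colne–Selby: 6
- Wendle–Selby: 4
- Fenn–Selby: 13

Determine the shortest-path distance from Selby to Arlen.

7 km

Enumerating some paths:
Selby - Arlen: 11 = 11
Selby - Wendle - Arlen: 4+3 = 7
Cheapest is Selby - Wendle - Arlen at 7 km.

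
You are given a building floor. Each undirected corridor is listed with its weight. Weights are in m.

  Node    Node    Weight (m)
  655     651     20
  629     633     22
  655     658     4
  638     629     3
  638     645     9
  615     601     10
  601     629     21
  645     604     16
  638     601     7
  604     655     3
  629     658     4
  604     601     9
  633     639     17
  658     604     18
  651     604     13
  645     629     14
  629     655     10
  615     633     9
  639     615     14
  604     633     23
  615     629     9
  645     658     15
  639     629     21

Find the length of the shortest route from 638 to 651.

27 m

Enumerating some paths:
638–601–604–651: 7+9+13 = 29
638–629–658–655–604–651: 3+4+4+3+13 = 27
The minimum is 27 m via 638–629–658–655–604–651.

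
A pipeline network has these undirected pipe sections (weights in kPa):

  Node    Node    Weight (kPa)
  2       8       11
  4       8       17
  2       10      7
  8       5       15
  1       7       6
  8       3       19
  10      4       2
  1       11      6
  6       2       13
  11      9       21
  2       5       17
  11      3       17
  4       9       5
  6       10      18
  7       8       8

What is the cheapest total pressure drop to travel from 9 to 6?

Compare a few routes:
9 - 4 - 10 - 6: 5+2+18 = 25
9 - 4 - 8 - 2 - 6: 5+17+11+13 = 46
9 - 4 - 10 - 2 - 6: 5+2+7+13 = 27
9 - 4 - 8 - 2 - 10 - 6: 5+17+11+7+18 = 58
The minimum is 25 kPa via 9 - 4 - 10 - 6.

25 kPa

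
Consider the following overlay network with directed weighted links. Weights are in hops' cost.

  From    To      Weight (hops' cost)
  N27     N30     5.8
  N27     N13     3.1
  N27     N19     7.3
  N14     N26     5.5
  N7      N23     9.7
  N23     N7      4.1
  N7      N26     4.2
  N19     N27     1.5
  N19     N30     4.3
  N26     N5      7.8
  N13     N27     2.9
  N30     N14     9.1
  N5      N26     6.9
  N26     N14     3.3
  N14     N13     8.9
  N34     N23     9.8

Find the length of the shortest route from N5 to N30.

27.8 hops' cost

Candidate routes:
N5 - N26 - N14 - N13 - N27 - N30: 6.9+3.3+8.9+2.9+5.8 = 27.8
N5 - N26 - N14 - N13 - N27 - N19 - N30: 6.9+3.3+8.9+2.9+7.3+4.3 = 33.6
Cheapest is N5 - N26 - N14 - N13 - N27 - N30 at 27.8 hops' cost.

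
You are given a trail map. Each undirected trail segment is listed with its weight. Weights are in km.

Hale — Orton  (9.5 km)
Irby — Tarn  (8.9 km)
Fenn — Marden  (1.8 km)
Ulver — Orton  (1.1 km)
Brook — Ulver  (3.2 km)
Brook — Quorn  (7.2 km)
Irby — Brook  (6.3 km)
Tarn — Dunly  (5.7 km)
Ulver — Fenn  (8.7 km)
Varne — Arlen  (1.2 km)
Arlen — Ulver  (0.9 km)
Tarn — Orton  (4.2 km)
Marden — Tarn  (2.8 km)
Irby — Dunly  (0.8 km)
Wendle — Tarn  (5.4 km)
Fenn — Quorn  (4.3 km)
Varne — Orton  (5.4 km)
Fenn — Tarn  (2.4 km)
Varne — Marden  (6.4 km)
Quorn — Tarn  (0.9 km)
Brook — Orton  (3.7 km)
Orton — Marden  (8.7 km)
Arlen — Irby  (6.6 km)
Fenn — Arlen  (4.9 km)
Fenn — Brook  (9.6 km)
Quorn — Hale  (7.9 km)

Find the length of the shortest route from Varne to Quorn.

8.3 km

Compare a few routes:
Varne → Arlen → Fenn → Quorn: 1.2+4.9+4.3 = 10.4
Varne → Arlen → Ulver → Orton → Tarn → Quorn: 1.2+0.9+1.1+4.2+0.9 = 8.3
Varne → Marden → Tarn → Quorn: 6.4+2.8+0.9 = 10.1
Varne → Arlen → Fenn → Tarn → Quorn: 1.2+4.9+2.4+0.9 = 9.4
The minimum is 8.3 km via Varne → Arlen → Ulver → Orton → Tarn → Quorn.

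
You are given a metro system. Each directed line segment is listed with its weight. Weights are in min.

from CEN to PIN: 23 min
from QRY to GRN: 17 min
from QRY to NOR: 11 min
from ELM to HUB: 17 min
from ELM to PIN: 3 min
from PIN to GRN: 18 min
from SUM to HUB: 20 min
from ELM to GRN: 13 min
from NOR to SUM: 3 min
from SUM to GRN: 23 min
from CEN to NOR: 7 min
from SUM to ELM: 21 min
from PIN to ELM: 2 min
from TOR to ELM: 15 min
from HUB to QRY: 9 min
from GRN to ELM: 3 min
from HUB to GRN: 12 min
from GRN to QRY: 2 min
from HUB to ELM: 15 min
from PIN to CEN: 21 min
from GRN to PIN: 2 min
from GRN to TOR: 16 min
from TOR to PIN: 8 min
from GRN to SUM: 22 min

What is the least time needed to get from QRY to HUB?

34 min

Candidate routes:
QRY - GRN - ELM - HUB: 17+3+17 = 37
QRY - NOR - SUM - HUB: 11+3+20 = 34
The minimum is 34 min via QRY - NOR - SUM - HUB.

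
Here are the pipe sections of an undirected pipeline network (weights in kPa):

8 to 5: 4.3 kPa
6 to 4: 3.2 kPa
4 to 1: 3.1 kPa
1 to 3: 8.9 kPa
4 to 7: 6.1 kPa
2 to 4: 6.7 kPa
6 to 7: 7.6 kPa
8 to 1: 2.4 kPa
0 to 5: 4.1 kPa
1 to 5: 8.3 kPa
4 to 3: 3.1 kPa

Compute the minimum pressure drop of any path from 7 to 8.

Shortest distances from 7:
7: 0
4: 6.1  (via 7)
6: 7.6  (via 7)
1: 9.2  (via 4)
3: 9.2  (via 4)
8: 11.6  (via 1)
Shortest route: 7–4–1–8 = 11.6 kPa.

11.6 kPa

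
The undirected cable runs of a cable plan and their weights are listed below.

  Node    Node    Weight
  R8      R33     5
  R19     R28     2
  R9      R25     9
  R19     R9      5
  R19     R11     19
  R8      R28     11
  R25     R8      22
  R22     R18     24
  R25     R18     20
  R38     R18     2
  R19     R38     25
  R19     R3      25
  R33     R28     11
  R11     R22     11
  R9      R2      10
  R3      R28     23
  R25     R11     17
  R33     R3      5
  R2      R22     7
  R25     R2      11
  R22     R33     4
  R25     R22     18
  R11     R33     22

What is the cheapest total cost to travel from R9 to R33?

Candidate routes:
R9 → R19 → R28 → R33: 5+2+11 = 18
R9 → R2 → R22 → R33: 10+7+4 = 21
The minimum is 18 via R9 → R19 → R28 → R33.

18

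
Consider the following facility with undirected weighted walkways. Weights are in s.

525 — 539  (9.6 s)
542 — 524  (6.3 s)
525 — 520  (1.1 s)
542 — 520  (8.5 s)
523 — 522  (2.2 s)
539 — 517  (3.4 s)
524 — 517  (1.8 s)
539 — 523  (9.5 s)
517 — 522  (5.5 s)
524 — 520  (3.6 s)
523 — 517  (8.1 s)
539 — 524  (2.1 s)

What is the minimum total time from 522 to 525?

Enumerating some paths:
522 → 517 → 539 → 524 → 520 → 525: 5.5+3.4+2.1+3.6+1.1 = 15.7
522 → 523 → 517 → 524 → 520 → 525: 2.2+8.1+1.8+3.6+1.1 = 16.8
522 → 517 → 524 → 520 → 525: 5.5+1.8+3.6+1.1 = 12
The minimum is 12 s via 522 → 517 → 524 → 520 → 525.

12 s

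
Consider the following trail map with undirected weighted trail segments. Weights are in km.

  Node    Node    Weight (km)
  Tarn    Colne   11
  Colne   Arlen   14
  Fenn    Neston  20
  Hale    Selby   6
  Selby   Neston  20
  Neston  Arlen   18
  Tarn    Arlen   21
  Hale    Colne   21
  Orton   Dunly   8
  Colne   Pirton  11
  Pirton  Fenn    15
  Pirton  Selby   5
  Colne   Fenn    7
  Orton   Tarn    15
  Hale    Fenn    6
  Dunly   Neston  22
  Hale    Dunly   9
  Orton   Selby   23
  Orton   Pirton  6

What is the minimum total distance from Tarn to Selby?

26 km

Compare a few routes:
Tarn - Colne - Pirton - Selby: 11+11+5 = 27
Tarn - Colne - Fenn - Hale - Selby: 11+7+6+6 = 30
Tarn - Orton - Pirton - Selby: 15+6+5 = 26
The minimum is 26 km via Tarn - Orton - Pirton - Selby.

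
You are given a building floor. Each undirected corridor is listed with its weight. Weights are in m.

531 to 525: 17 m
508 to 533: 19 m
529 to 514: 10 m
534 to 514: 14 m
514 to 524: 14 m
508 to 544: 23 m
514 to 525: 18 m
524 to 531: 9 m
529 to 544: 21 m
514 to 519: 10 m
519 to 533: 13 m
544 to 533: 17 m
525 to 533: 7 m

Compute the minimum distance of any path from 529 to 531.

Settle nodes by increasing distance from 529:
529: 0
514: 10  (via 529)
519: 20  (via 514)
544: 21  (via 529)
534: 24  (via 514)
524: 24  (via 514)
525: 28  (via 514)
533: 33  (via 519)
531: 33  (via 524)
Shortest route: 529–514–524–531 = 33 m.

33 m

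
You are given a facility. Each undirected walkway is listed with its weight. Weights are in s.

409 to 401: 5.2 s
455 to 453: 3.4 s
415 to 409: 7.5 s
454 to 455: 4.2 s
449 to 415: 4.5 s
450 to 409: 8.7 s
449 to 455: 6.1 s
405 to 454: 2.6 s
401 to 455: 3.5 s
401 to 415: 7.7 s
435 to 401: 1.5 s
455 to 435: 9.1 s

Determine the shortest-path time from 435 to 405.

11.8 s

Running Dijkstra from 435:
435: 0
401: 1.5  (via 435)
455: 5  (via 401)
409: 6.7  (via 401)
453: 8.4  (via 455)
415: 9.2  (via 401)
454: 9.2  (via 455)
449: 11.1  (via 455)
405: 11.8  (via 454)
Shortest route: 435–401–455–454–405 = 11.8 s.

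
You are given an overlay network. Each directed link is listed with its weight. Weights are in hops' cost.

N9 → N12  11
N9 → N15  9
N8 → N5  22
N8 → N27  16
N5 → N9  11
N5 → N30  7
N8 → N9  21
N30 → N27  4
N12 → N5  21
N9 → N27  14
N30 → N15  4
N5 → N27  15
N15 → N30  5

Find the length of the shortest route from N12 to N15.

32 hops' cost

Candidate routes:
N12 → N5 → N9 → N15: 21+11+9 = 41
N12 → N5 → N30 → N15: 21+7+4 = 32
Cheapest is N12 → N5 → N30 → N15 at 32 hops' cost.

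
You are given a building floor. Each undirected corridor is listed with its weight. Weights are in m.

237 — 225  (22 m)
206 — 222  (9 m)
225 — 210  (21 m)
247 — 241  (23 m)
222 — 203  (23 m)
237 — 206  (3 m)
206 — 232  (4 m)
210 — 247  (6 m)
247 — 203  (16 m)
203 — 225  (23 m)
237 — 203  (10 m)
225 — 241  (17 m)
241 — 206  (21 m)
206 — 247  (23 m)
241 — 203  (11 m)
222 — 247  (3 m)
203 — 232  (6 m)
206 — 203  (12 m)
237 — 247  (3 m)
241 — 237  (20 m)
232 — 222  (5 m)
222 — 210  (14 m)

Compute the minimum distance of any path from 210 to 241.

Running Dijkstra from 210:
210: 0
247: 6  (via 210)
222: 9  (via 247)
237: 9  (via 247)
206: 12  (via 237)
232: 14  (via 222)
203: 19  (via 237)
225: 21  (via 210)
241: 29  (via 247)
Shortest route: 210 → 247 → 241 = 29 m.

29 m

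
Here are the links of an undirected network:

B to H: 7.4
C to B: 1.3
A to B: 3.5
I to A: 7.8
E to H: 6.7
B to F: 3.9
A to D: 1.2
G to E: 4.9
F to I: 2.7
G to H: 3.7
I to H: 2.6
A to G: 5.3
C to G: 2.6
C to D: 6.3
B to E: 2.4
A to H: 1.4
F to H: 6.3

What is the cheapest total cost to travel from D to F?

Enumerating some paths:
D - A - H - I - F: 1.2+1.4+2.6+2.7 = 7.9
D - C - B - F: 6.3+1.3+3.9 = 11.5
D - A - H - F: 1.2+1.4+6.3 = 8.9
D - A - B - F: 1.2+3.5+3.9 = 8.6
The minimum is 7.9 via D - A - H - I - F.

7.9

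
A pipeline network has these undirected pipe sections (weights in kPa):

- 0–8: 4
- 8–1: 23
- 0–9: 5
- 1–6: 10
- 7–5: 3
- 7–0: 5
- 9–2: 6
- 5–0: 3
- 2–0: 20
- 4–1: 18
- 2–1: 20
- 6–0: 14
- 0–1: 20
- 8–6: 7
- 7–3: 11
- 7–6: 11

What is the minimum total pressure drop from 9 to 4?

43 kPa

Shortest distances from 9:
9: 0
0: 5  (via 9)
2: 6  (via 9)
5: 8  (via 0)
8: 9  (via 0)
7: 10  (via 0)
6: 16  (via 8)
3: 21  (via 7)
1: 25  (via 0)
4: 43  (via 1)
Shortest route: 9 → 0 → 1 → 4 = 43 kPa.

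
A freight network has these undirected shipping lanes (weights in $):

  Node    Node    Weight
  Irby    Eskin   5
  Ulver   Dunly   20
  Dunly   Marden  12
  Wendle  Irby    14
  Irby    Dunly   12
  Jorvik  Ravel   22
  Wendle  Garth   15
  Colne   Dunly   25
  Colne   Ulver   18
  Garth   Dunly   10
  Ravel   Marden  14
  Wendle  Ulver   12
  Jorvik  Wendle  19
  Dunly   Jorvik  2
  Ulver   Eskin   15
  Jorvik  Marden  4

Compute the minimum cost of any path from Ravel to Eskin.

$37

Shortest distances from Ravel:
Ravel: 0
Marden: 14  (via Ravel)
Jorvik: 18  (via Marden)
Dunly: 20  (via Jorvik)
Garth: 30  (via Dunly)
Irby: 32  (via Dunly)
Eskin: 37  (via Irby)
Shortest route: Ravel–Marden–Jorvik–Dunly–Irby–Eskin = $37.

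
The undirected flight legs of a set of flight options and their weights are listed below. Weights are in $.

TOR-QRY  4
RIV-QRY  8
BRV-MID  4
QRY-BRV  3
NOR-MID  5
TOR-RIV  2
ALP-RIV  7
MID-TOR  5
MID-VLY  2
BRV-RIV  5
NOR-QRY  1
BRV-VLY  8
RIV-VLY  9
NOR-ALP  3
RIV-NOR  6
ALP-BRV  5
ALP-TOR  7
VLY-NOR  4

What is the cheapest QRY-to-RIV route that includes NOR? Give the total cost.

$7

Best QRY to NOR: QRY → NOR costing 1
Best NOR to RIV: NOR → RIV costing 6
Total via NOR: 1 + 6 = $7.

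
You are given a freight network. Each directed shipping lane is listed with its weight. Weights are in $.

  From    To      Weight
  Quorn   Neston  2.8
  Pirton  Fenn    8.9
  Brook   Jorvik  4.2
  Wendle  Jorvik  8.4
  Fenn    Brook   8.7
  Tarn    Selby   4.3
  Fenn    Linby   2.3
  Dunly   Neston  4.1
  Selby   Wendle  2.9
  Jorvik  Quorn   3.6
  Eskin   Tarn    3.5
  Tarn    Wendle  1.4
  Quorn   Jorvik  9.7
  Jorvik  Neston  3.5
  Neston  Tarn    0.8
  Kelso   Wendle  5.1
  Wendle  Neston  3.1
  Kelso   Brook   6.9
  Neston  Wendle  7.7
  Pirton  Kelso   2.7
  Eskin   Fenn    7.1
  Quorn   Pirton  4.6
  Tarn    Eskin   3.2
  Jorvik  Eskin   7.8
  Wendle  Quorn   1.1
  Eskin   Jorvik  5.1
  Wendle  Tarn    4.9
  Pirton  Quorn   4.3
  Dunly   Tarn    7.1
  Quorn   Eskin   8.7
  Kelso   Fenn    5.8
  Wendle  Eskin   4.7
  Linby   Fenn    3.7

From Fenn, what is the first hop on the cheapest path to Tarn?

Enumerating some paths:
Fenn - Brook - Jorvik - Neston - Tarn: 8.7+4.2+3.5+0.8 = 17.2
Fenn - Brook - Jorvik - Quorn - Neston - Tarn: 8.7+4.2+3.6+2.8+0.8 = 20.1
Cheapest is Fenn - Brook - Jorvik - Neston - Tarn at $17.2.
So from Fenn the first move is to Brook.

Brook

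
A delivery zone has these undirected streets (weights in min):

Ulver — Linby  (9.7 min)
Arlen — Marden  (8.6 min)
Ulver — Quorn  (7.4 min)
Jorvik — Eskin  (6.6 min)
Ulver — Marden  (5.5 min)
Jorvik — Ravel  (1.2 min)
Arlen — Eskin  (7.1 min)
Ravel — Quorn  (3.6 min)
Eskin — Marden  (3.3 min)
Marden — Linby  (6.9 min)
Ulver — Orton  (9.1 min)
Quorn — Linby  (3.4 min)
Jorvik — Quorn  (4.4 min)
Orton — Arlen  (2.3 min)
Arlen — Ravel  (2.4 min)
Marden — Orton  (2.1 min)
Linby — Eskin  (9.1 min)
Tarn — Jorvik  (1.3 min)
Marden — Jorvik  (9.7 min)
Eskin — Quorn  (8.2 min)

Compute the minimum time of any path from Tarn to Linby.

Settle nodes by increasing distance from Tarn:
Tarn: 0
Jorvik: 1.3  (via Tarn)
Ravel: 2.5  (via Jorvik)
Arlen: 4.9  (via Ravel)
Quorn: 5.7  (via Jorvik)
Orton: 7.2  (via Arlen)
Eskin: 7.9  (via Jorvik)
Linby: 9.1  (via Quorn)
Shortest route: Tarn–Jorvik–Quorn–Linby = 9.1 min.

9.1 min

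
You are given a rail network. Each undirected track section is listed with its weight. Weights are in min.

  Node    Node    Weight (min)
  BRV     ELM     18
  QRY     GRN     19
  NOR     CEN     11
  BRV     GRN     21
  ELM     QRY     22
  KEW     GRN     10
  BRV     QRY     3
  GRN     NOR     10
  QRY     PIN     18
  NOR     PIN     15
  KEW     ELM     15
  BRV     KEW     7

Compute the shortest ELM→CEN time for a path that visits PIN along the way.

65 min

Best ELM to PIN: ELM–BRV–QRY–PIN costing 39
Best PIN to CEN: PIN–NOR–CEN costing 26
Total via PIN: 39 + 26 = 65 min.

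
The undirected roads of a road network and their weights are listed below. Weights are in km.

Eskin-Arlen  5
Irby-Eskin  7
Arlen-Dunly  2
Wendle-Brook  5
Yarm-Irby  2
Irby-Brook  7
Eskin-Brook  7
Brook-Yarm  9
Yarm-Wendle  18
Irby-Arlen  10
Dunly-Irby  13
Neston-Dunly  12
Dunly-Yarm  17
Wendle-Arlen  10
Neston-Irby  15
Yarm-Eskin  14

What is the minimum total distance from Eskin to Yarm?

9 km

Compare a few routes:
Eskin - Irby - Yarm: 7+2 = 9
Eskin - Brook - Yarm: 7+9 = 16
Eskin - Yarm: 14 = 14
The minimum is 9 km via Eskin - Irby - Yarm.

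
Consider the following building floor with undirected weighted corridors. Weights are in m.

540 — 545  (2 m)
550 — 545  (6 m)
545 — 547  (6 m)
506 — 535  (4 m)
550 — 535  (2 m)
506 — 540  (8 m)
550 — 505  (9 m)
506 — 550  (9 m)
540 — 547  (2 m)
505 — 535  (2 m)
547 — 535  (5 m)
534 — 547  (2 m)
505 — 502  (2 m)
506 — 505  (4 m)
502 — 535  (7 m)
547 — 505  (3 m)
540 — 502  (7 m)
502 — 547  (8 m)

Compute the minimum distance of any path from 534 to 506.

Settle nodes by increasing distance from 534:
534: 0
547: 2  (via 534)
540: 4  (via 547)
505: 5  (via 547)
545: 6  (via 540)
535: 7  (via 547)
502: 7  (via 505)
506: 9  (via 505)
Shortest route: 534–547–505–506 = 9 m.

9 m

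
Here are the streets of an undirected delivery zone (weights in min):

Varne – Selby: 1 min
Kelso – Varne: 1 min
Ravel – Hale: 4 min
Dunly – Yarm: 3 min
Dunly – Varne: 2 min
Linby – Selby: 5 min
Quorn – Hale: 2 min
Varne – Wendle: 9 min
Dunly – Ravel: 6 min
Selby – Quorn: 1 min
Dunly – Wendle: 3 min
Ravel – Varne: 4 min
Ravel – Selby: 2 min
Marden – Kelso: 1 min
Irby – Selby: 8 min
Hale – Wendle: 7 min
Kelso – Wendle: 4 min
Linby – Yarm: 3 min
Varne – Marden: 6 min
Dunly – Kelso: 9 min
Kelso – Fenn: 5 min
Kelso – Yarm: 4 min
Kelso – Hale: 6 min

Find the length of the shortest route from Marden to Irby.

11 min

Settle nodes by increasing distance from Marden:
Marden: 0
Kelso: 1  (via Marden)
Varne: 2  (via Kelso)
Selby: 3  (via Varne)
Dunly: 4  (via Varne)
Quorn: 4  (via Selby)
Yarm: 5  (via Kelso)
Wendle: 5  (via Kelso)
Ravel: 5  (via Selby)
Fenn: 6  (via Kelso)
Hale: 6  (via Quorn)
Linby: 8  (via Selby)
Irby: 11  (via Selby)
Shortest route: Marden → Kelso → Varne → Selby → Irby = 11 min.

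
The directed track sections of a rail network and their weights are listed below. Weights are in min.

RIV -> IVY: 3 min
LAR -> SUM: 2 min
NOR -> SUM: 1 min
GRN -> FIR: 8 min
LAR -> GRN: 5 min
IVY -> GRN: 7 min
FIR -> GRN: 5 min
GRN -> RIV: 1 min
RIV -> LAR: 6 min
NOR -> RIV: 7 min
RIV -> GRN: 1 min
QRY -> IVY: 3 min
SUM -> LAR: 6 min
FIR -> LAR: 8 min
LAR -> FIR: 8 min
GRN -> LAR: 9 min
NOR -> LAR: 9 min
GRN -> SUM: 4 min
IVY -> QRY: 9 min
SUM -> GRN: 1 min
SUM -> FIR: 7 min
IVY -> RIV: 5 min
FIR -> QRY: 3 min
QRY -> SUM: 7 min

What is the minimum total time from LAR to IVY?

Running Dijkstra from LAR:
LAR: 0
SUM: 2  (via LAR)
GRN: 3  (via SUM)
RIV: 4  (via GRN)
IVY: 7  (via RIV)
Shortest route: LAR–SUM–GRN–RIV–IVY = 7 min.

7 min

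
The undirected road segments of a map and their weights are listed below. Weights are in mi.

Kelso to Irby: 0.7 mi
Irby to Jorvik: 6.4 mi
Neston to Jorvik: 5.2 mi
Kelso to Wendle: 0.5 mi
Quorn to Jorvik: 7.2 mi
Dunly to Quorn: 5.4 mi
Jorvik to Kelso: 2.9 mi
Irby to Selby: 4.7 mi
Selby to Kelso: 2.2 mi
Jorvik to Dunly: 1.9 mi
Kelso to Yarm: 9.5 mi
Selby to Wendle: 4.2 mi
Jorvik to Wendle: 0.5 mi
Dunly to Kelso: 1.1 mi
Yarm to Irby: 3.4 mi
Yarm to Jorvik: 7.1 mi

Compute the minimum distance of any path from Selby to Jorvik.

Running Dijkstra from Selby:
Selby: 0
Kelso: 2.2  (via Selby)
Wendle: 2.7  (via Kelso)
Irby: 2.9  (via Kelso)
Jorvik: 3.2  (via Wendle)
Shortest route: Selby–Kelso–Wendle–Jorvik = 3.2 mi.

3.2 mi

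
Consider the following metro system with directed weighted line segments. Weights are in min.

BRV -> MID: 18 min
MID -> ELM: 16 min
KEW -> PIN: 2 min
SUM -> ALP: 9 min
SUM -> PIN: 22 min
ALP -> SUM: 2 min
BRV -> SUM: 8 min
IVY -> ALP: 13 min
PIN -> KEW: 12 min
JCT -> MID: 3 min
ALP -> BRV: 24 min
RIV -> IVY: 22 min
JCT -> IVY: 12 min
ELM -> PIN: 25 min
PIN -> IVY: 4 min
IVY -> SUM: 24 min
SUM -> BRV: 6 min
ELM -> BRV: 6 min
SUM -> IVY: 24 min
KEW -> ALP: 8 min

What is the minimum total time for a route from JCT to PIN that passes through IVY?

49 min

Shortest JCT→IVY: JCT–IVY = 12
Shortest IVY→PIN: IVY–ALP–SUM–PIN = 37
Total via IVY: 12 + 37 = 49 min.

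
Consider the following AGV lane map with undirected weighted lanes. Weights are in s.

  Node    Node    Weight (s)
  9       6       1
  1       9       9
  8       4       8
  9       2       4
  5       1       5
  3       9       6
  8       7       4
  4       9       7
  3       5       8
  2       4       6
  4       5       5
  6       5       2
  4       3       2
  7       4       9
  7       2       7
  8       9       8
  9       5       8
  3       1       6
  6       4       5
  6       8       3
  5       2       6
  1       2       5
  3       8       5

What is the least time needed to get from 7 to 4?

9 s

Compare a few routes:
7 - 8 - 4: 4+8 = 12
7 - 4: 9 = 9
7 - 8 - 3 - 4: 4+5+2 = 11
7 - 8 - 6 - 4: 4+3+5 = 12
The minimum is 9 s via 7 - 4.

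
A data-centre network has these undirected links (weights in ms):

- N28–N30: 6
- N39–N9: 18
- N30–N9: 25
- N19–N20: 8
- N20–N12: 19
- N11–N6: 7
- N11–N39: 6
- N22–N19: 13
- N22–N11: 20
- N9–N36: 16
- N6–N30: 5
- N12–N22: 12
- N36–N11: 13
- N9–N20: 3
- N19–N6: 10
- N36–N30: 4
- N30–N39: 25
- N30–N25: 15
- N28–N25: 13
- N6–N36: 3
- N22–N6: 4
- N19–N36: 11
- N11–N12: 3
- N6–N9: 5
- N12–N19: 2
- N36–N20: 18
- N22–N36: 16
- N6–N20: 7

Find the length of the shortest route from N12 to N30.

Shortest distances from N12:
N12: 0
N19: 2  (via N12)
N11: 3  (via N12)
N39: 9  (via N11)
N6: 10  (via N11)
N20: 10  (via N19)
N22: 12  (via N12)
N36: 13  (via N19)
N9: 13  (via N20)
N30: 15  (via N6)
Shortest route: N12–N11–N6–N30 = 15 ms.

15 ms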